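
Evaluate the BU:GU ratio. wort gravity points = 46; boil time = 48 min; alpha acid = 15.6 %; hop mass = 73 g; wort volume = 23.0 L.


U = 1.65·0.000125^(GP/1000)·(1−e^(−0.04t))/4.15;  IBU = (α/100)·m·U·1000/V;  BU:GU = IBU/GP
U = 1.65·0.000125^(46/1000)·(1−e^(−0.04·48))/4.15 = 0.2244
IBU = (15.6/100)·73·0.2244·1000/23.0 = 111.1124
BU:GU = 111.1124/46

2.4155


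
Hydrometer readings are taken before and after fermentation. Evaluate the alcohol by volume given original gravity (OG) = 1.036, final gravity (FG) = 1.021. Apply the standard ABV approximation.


ABV = (OG − FG) · 131.25
ABV = (1.036 − 1.021) · 131.25

1.9688 % ABV


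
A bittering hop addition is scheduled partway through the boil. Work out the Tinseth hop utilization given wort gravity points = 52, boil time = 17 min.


U = 1.65·0.000125^(GP/1000) · (1 − e^(−0.04·t))/4.15
bigness = 1.65·0.000125^(52/1000) = 1.0340
boil_factor = (1 − e^(−0.04·17))/4.15 = 0.1189
U = 1.0340 · 0.1189

0.1229


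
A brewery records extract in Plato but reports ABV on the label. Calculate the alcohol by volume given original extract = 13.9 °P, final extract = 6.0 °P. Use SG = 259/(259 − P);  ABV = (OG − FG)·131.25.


OG = 259/(259 − 13.9) = 1.0567
FG = 259/(259 − 6.0) = 1.0237
ABV = (1.0567 − 1.0237)·131.25

4.3307 % ABV


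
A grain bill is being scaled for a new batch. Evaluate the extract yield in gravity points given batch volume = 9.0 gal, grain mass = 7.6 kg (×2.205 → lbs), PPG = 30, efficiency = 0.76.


points = lbs × PPG × eff / vol
lbs = 7.6 × 2.205 = 16.7580
points = 16.7580 × 30 × 0.76 / 9.0

42.4536 points


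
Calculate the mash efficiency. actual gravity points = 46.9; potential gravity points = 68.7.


efficiency = actual / potential × 100
efficiency = 46.9 / 68.7 × 100

68.2678 %


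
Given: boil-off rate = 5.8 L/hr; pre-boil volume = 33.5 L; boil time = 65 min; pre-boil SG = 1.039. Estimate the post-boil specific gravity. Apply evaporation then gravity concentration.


V_post = V_pre − rate·(t/60);  SG_post = 1 + (SG_pre−1)·V_pre/V_post
V_post = 33.5 − 5.8·(65/60) = 27.2167
SG_post = 1 + (1.039 − 1)·33.5/27.2167

1.0480


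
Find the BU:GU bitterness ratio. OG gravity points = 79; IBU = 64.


BU:GU = IBU / OG_points
BU:GU = 64 / 79

0.8101


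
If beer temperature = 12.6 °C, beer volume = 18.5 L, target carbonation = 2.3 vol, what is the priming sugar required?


residual = 14.695·(0.01821 + 0.09011·e^(−0.04·T));  sugar = (target − residual)·4.0·V
residual = 14.695·(0.01821 + 0.09011·e^(−0.04·12.6)) = 1.0675
sugar = (2.3 − 1.0675)·4.0·18.5

91.2022 g


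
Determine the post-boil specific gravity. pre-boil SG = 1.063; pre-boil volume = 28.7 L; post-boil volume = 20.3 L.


SG_post = 1 + (SG_pre − 1)·V_pre/V_post
pts_pre = (1.063 − 1)·1000 = 63.0000
pts_post = 63.0000·28.7/20.3 = 89.0690
SG_post = 1 + 89.0690/1000

1.0891


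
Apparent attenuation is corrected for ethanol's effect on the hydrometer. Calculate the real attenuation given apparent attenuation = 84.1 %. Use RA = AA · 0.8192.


RA = 84.1 · 0.8192

68.8947 %


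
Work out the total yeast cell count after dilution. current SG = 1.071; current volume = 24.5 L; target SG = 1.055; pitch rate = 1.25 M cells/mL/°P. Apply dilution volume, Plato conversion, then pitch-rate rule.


V_w = V·((SG_c−1)/(SG_t−1)−1);  °P = 259 − 259/SG_t;  cells = rate·(V+V_w)·°P
V_w = 24.5·((1.071−1)/(1.055−1)−1) = 7.1273
V_final = 24.5 + 7.1273 = 31.6273
°P = 259 − 259/1.055 = 13.5024
cells = 1.25·31.6273·13.5024

533.8039 billion cells


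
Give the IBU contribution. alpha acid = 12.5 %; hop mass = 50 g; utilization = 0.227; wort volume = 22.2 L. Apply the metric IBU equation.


IBU = (α/100)·mass·U·1000 / V
IBU = (12.5/100)·50·0.227·1000 / 22.2

63.9077 IBU


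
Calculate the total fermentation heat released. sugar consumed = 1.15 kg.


Q = m_sugar · 590 kJ/kg
Q = 1.15 · 590

678.5000 kJ


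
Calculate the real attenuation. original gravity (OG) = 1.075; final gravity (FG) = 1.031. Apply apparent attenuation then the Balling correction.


AA = (OG−FG)/(OG−1)·100;  RA = AA·0.8192
AA = (1.075 − 1.031)/(1.075 − 1)·100 = 58.6667
RA = 58.6667·0.8192

48.0597 %


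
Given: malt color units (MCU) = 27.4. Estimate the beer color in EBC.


SRM = 1.4922·MCU^0.6859;  EBC = SRM·1.97
SRM = 1.4922·27.4^0.6859 = 14.4537
EBC = 14.4537·1.97

28.4739 EBC


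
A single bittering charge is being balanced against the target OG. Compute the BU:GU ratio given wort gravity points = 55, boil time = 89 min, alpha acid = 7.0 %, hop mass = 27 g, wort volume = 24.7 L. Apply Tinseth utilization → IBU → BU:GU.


U = 1.65·0.000125^(GP/1000)·(1−e^(−0.04t))/4.15;  IBU = (α/100)·m·U·1000/V;  BU:GU = IBU/GP
U = 1.65·0.000125^(55/1000)·(1−e^(−0.04·89))/4.15 = 0.2356
IBU = (7.0/100)·27·0.2356·1000/24.7 = 18.0302
BU:GU = 18.0302/55

0.3278


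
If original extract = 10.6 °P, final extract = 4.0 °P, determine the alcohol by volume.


SG = 259/(259 − P);  ABV = (OG − FG)·131.25
OG = 259/(259 − 10.6) = 1.0427
FG = 259/(259 − 4.0) = 1.0157
ABV = (1.0427 − 1.0157)·131.25

3.5420 % ABV


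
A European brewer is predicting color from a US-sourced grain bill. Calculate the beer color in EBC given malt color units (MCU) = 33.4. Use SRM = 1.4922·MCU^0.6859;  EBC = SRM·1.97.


SRM = 1.4922·33.4^0.6859 = 16.5564
EBC = 16.5564·1.97

32.6160 EBC


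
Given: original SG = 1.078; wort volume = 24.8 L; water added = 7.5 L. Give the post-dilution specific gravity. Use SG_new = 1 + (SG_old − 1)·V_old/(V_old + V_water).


pts = (1.078 − 1)·1000·24.8/(24.8 + 7.5) = 59.8885
SG_new = 1 + 59.8885/1000

1.0599


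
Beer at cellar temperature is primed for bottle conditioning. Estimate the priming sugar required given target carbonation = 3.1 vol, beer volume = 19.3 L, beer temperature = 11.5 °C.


residual = 14.695·(0.01821 + 0.09011·e^(−0.04·T));  sugar = (target − residual)·4.0·V
residual = 14.695·(0.01821 + 0.09011·e^(−0.04·11.5)) = 1.1035
sugar = (3.1 − 1.1035)·4.0·19.3

154.1282 g


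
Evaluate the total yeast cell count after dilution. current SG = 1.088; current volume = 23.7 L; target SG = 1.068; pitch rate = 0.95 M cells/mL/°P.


V_w = V·((SG_c−1)/(SG_t−1)−1);  °P = 259 − 259/SG_t;  cells = rate·(V+V_w)·°P
V_w = 23.7·((1.088−1)/(1.068−1)−1) = 6.9706
V_final = 23.7 + 6.9706 = 30.6706
°P = 259 − 259/1.068 = 16.4906
cells = 0.95·30.6706·16.4906

480.4887 billion cells


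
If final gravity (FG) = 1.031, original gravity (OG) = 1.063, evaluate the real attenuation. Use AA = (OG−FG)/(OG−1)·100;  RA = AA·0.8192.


AA = (1.063 − 1.031)/(1.063 − 1)·100 = 50.7937
RA = 50.7937·0.8192

41.6102 %


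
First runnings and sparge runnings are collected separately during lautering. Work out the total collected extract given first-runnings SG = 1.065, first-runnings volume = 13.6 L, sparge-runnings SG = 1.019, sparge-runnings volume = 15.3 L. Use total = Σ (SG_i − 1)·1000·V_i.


first = (1.065 − 1)·1000·13.6 = 884.0000
sparge = (1.019 − 1)·1000·15.3 = 290.7000
total = 884.0000 + 290.7000

1174.7000 gravity·L


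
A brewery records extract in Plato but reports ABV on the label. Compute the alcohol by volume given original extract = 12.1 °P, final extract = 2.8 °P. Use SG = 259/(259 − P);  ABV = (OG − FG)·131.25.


OG = 259/(259 − 12.1) = 1.0490
FG = 259/(259 − 2.8) = 1.0109
ABV = (1.0490 − 1.0109)·131.25

4.9978 % ABV


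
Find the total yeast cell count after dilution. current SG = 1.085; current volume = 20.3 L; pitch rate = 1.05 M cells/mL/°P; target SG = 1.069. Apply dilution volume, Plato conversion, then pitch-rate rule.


V_w = V·((SG_c−1)/(SG_t−1)−1);  °P = 259 − 259/SG_t;  cells = rate·(V+V_w)·°P
V_w = 20.3·((1.085−1)/(1.069−1)−1) = 4.7072
V_final = 20.3 + 4.7072 = 25.0072
°P = 259 − 259/1.069 = 16.7175
cells = 1.05·25.0072·16.7175

438.9614 billion cells


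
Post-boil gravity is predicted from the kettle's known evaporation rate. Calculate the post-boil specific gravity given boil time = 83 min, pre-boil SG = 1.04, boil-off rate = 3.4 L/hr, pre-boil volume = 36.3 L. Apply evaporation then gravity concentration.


V_post = V_pre − rate·(t/60);  SG_post = 1 + (SG_pre−1)·V_pre/V_post
V_post = 36.3 − 3.4·(83/60) = 31.5967
SG_post = 1 + (1.04 − 1)·36.3/31.5967

1.0460


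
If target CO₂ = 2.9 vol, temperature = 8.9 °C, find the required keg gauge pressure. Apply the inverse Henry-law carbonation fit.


psi = vols/(0.01821 + 0.09011·e^(−0.04·T)) − 14.695
psi = 2.9/(0.01821 + 0.09011·e^(−0.04·8.9)) − 14.695

20.9624 psi


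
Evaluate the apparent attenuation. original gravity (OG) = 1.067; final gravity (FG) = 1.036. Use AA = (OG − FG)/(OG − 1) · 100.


AA = (1.067 − 1.036)/(1.067 − 1) · 100

46.2687 %


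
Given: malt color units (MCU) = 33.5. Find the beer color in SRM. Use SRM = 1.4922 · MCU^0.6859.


SRM = 1.4922 · 33.5^0.6859

16.5903 SRM


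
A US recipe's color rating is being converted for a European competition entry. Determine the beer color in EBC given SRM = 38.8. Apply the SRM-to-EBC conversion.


EBC = SRM · 1.97
EBC = 38.8 · 1.97

76.4360 EBC


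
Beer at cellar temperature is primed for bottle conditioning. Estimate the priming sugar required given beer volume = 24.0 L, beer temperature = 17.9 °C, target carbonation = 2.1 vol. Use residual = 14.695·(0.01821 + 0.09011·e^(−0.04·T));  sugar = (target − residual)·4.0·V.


residual = 14.695·(0.01821 + 0.09011·e^(−0.04·17.9)) = 0.9147
sugar = (2.1 − 0.9147)·4.0·24.0

113.7869 g


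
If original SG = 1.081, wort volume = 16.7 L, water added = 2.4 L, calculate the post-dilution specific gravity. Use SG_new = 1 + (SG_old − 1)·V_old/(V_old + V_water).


pts = (1.081 − 1)·1000·16.7/(16.7 + 2.4) = 70.8220
SG_new = 1 + 70.8220/1000

1.0708


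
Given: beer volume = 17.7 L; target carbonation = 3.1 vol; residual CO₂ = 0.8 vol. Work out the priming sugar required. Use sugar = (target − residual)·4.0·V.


sugar = (3.1 − 0.8)·4.0·17.7

162.8400 g


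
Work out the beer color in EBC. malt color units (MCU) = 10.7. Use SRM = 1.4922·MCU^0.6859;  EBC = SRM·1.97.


SRM = 1.4922·10.7^0.6859 = 7.5837
EBC = 7.5837·1.97

14.9399 EBC


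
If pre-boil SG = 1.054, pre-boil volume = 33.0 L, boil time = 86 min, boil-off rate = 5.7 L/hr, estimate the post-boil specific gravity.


V_post = V_pre − rate·(t/60);  SG_post = 1 + (SG_pre−1)·V_pre/V_post
V_post = 33.0 − 5.7·(86/60) = 24.8300
SG_post = 1 + (1.054 − 1)·33.0/24.8300

1.0718


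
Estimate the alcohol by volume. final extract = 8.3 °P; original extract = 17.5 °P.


SG = 259/(259 − P);  ABV = (OG − FG)·131.25
OG = 259/(259 − 17.5) = 1.0725
FG = 259/(259 − 8.3) = 1.0331
ABV = (1.0725 − 1.0331)·131.25

5.1655 % ABV


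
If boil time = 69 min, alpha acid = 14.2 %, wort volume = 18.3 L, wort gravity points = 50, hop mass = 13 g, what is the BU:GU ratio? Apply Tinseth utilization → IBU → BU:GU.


U = 1.65·0.000125^(GP/1000)·(1−e^(−0.04t))/4.15;  IBU = (α/100)·m·U·1000/V;  BU:GU = IBU/GP
U = 1.65·0.000125^(50/1000)·(1−e^(−0.04·69))/4.15 = 0.2376
IBU = (14.2/100)·13·0.2376·1000/18.3 = 23.9699
BU:GU = 23.9699/50

0.4794


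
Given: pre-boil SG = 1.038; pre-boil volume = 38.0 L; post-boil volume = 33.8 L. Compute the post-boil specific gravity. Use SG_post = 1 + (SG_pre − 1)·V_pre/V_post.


pts_pre = (1.038 − 1)·1000 = 38.0000
pts_post = 38.0000·38.0/33.8 = 42.7219
SG_post = 1 + 42.7219/1000

1.0427


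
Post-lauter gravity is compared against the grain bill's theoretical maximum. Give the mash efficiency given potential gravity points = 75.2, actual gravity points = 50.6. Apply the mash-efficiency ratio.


efficiency = actual / potential × 100
efficiency = 50.6 / 75.2 × 100

67.2872 %


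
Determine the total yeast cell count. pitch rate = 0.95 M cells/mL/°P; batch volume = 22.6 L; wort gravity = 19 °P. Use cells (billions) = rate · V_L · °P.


cells = 0.95 · 22.6 · 19

407.9300 billion cells


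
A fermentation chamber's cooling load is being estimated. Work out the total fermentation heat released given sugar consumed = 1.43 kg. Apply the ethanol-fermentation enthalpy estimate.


Q = m_sugar · 590 kJ/kg
Q = 1.43 · 590

843.7000 kJ


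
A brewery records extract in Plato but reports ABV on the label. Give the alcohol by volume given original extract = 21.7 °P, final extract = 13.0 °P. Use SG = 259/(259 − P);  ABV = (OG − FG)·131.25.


OG = 259/(259 − 21.7) = 1.0914
FG = 259/(259 − 13.0) = 1.0528
ABV = (1.0914 − 1.0528)·131.25

5.0662 % ABV


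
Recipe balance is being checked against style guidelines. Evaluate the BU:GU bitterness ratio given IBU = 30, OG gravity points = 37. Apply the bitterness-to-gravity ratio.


BU:GU = IBU / OG_points
BU:GU = 30 / 37

0.8108


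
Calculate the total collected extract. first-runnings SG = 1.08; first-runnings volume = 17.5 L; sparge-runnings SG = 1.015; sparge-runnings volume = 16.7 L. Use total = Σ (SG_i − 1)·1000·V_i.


first = (1.08 − 1)·1000·17.5 = 1400.0000
sparge = (1.015 − 1)·1000·16.7 = 250.5000
total = 1400.0000 + 250.5000

1650.5000 gravity·L


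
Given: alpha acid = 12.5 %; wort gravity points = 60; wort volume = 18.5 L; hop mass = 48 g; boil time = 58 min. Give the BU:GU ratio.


U = 1.65·0.000125^(GP/1000)·(1−e^(−0.04t))/4.15;  IBU = (α/100)·m·U·1000/V;  BU:GU = IBU/GP
U = 1.65·0.000125^(60/1000)·(1−e^(−0.04·58))/4.15 = 0.2091
IBU = (12.5/100)·48·0.2091·1000/18.5 = 67.8117
BU:GU = 67.8117/60

1.1302


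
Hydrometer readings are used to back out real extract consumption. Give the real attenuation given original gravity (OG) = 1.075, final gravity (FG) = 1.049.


AA = (OG−FG)/(OG−1)·100;  RA = AA·0.8192
AA = (1.075 − 1.049)/(1.075 − 1)·100 = 34.6667
RA = 34.6667·0.8192

28.3989 %


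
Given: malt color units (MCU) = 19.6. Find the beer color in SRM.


SRM = 1.4922 · MCU^0.6859
SRM = 1.4922 · 19.6^0.6859

11.4864 SRM


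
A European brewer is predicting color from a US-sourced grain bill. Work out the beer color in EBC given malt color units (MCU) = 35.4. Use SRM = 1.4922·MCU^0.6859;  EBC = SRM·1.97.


SRM = 1.4922·35.4^0.6859 = 17.2301
EBC = 17.2301·1.97

33.9433 EBC


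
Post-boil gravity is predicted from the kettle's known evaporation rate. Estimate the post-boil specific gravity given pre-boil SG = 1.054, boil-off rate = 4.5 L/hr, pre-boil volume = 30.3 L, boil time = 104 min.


V_post = V_pre − rate·(t/60);  SG_post = 1 + (SG_pre−1)·V_pre/V_post
V_post = 30.3 − 4.5·(104/60) = 22.5000
SG_post = 1 + (1.054 − 1)·30.3/22.5000

1.0727


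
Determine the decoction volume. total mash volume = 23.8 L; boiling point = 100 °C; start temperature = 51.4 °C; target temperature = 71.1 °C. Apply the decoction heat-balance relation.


V_dec = V_total·(T_target − T_start)/(T_boil − T_start)
V_dec = 23.8·(71.1 − 51.4)/(100 − 51.4)

9.6473 L


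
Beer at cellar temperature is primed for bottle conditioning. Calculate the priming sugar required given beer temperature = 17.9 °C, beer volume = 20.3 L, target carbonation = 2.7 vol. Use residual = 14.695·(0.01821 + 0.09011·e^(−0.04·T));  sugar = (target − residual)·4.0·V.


residual = 14.695·(0.01821 + 0.09011·e^(−0.04·17.9)) = 0.9147
sugar = (2.7 − 0.9147)·4.0·20.3

144.9647 g


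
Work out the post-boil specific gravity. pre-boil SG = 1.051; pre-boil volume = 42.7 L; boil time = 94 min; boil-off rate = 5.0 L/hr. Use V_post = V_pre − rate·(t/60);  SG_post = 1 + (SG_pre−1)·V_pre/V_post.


V_post = 42.7 − 5.0·(94/60) = 34.8667
SG_post = 1 + (1.051 − 1)·42.7/34.8667

1.0625


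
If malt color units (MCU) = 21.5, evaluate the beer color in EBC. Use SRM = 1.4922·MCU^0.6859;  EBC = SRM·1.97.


SRM = 1.4922·21.5^0.6859 = 12.2390
EBC = 12.2390·1.97

24.1109 EBC


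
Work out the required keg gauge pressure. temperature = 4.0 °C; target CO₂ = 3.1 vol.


psi = vols/(0.01821 + 0.09011·e^(−0.04·T)) − 14.695
psi = 3.1/(0.01821 + 0.09011·e^(−0.04·4.0)) − 14.695

17.9377 psi


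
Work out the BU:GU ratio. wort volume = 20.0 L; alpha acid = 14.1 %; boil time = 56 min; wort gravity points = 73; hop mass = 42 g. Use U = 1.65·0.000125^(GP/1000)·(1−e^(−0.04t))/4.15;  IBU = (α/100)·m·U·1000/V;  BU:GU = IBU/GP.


U = 1.65·0.000125^(73/1000)·(1−e^(−0.04·56))/4.15 = 0.1843
IBU = (14.1/100)·42·0.1843·1000/20.0 = 54.5838
BU:GU = 54.5838/73

0.7477


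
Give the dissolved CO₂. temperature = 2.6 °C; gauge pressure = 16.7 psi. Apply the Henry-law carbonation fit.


vols = (P + 14.695)·(0.01821 + 0.09011·e^(−0.04·T))
vols = (16.7 + 14.695)·(0.01821 + 0.09011·e^(−0.04·2.6))

3.1213 volumes


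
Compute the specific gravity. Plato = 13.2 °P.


SG = 259/(259 − P)
SG = 259/(259 − 13.2)

1.0537


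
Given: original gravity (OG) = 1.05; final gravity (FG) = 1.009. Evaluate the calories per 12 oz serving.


ABW = (OG−FG)·131.25·0.79/FG;  °P = 259 − 259/SG (for OG→OE and FG→AE);  RE = 0.1808·OE + 0.8192·AE;  Cal = (6.9·ABW + 4·(RE−0.1))·FG·3.55
ABW = (1.05 − 1.009)·131.25·0.79/1.009 = 4.2133
OE = 259 − 259/1.05 = 12.3333 °P
AE = 259 − 259/1.009 = 2.3102 °P
RE = 0.1808·12.3333 + 0.8192·2.3102 = 4.1224 °P
Cal = (6.9·4.2133 + 4·(4.1224−0.1))·1.009·3.55

161.7648 kcal


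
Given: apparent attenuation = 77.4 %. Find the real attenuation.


RA = AA · 0.8192
RA = 77.4 · 0.8192

63.4061 %


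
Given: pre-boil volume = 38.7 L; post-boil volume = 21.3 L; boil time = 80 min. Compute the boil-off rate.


rate = (V_pre − V_post) / (t_min/60)
rate = (38.7 − 21.3) / (80/60)

13.0500 L/hr


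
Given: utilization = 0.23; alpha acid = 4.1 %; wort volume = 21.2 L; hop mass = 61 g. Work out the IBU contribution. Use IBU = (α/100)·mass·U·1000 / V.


IBU = (4.1/100)·61·0.23·1000 / 21.2

27.1335 IBU


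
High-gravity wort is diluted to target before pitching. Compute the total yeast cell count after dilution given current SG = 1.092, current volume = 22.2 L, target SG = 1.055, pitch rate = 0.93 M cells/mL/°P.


V_w = V·((SG_c−1)/(SG_t−1)−1);  °P = 259 − 259/SG_t;  cells = rate·(V+V_w)·°P
V_w = 22.2·((1.092−1)/(1.055−1)−1) = 14.9345
V_final = 22.2 + 14.9345 = 37.1345
°P = 259 − 259/1.055 = 13.5024
cells = 0.93·37.1345·13.5024

466.3061 billion cells


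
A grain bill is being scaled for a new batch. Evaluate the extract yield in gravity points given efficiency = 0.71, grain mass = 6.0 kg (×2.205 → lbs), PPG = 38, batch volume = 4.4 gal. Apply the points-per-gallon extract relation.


points = lbs × PPG × eff / vol
lbs = 6.0 × 2.205 = 13.2300
points = 13.2300 × 38 × 0.71 / 4.4

81.1240 points


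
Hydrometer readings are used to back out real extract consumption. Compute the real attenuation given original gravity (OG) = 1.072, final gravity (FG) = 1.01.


AA = (OG−FG)/(OG−1)·100;  RA = AA·0.8192
AA = (1.072 − 1.01)/(1.072 − 1)·100 = 86.1111
RA = 86.1111·0.8192

70.5422 %


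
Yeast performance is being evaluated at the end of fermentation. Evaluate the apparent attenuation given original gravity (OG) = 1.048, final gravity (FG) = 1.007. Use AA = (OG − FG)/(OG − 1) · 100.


AA = (1.048 − 1.007)/(1.048 − 1) · 100

85.4167 %


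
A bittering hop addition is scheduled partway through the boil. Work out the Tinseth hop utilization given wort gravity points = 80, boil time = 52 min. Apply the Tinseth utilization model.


U = 1.65·0.000125^(GP/1000) · (1 − e^(−0.04·t))/4.15
bigness = 1.65·0.000125^(80/1000) = 0.8040
boil_factor = (1 − e^(−0.04·52))/4.15 = 0.2109
U = 0.8040 · 0.2109

0.1695


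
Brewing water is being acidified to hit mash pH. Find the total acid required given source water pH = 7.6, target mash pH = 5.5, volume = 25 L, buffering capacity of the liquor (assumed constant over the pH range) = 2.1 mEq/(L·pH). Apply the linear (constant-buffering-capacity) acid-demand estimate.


acid = buffering capacity · (pH_source − pH_target) · V
acid = 2.1 · (7.6 − 5.5) · 25

110.2500 mEq


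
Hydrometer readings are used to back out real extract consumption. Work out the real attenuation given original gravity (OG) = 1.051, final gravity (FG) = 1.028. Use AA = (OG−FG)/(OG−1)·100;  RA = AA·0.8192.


AA = (1.051 − 1.028)/(1.051 − 1)·100 = 45.0980
RA = 45.0980·0.8192

36.9443 %


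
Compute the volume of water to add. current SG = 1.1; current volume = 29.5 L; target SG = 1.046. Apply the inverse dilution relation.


V_water = V·((SG_curr − 1)/(SG_target − 1) − 1)
V_water = 29.5·((1.1 − 1)/(1.046 − 1) − 1)

34.6304 L


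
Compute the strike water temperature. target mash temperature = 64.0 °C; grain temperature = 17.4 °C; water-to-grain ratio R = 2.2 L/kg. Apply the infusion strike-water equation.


T_strike = (0.41/R)·(T_mash − T_grain) + T_mash
T_strike = (0.41/2.2)·(64.0 − 17.4) + 64.0

72.6845 °C


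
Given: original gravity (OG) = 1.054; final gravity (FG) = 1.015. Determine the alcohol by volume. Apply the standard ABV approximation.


ABV = (OG − FG) · 131.25
ABV = (1.054 − 1.015) · 131.25

5.1188 % ABV


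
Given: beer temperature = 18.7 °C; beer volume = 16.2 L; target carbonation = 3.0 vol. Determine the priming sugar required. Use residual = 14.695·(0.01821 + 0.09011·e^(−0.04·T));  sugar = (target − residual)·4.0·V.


residual = 14.695·(0.01821 + 0.09011·e^(−0.04·18.7)) = 0.8943
sugar = (3.0 − 0.8943)·4.0·16.2

136.4468 g


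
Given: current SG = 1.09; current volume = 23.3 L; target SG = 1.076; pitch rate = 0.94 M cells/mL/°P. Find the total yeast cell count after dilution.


V_w = V·((SG_c−1)/(SG_t−1)−1);  °P = 259 − 259/SG_t;  cells = rate·(V+V_w)·°P
V_w = 23.3·((1.09−1)/(1.076−1)−1) = 4.2921
V_final = 23.3 + 4.2921 = 27.5921
°P = 259 − 259/1.076 = 18.2937
cells = 0.94·27.5921·18.2937

474.4755 billion cells


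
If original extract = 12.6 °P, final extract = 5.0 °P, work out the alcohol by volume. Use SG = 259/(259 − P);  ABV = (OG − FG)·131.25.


OG = 259/(259 − 12.6) = 1.0511
FG = 259/(259 − 5.0) = 1.0197
ABV = (1.0511 − 1.0197)·131.25

4.1280 % ABV


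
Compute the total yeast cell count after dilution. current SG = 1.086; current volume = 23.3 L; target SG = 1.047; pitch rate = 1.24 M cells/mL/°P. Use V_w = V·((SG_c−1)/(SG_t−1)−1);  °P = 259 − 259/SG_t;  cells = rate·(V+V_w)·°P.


V_w = 23.3·((1.086−1)/(1.047−1)−1) = 19.3340
V_final = 23.3 + 19.3340 = 42.6340
°P = 259 − 259/1.047 = 11.6266
cells = 1.24·42.6340·11.6266

614.6518 billion cells


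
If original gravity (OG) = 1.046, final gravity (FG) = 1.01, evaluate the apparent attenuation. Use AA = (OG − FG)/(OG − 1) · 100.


AA = (1.046 − 1.01)/(1.046 − 1) · 100

78.2609 %


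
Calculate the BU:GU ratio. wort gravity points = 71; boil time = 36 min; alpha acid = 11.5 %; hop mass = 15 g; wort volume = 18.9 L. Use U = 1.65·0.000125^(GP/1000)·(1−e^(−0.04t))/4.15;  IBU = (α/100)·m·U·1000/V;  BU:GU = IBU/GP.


U = 1.65·0.000125^(71/1000)·(1−e^(−0.04·36))/4.15 = 0.1603
IBU = (11.5/100)·15·0.1603·1000/18.9 = 14.6288
BU:GU = 14.6288/71

0.2060


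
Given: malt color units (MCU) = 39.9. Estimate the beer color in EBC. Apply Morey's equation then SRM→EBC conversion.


SRM = 1.4922·MCU^0.6859;  EBC = SRM·1.97
SRM = 1.4922·39.9^0.6859 = 18.7040
EBC = 18.7040·1.97

36.8469 EBC


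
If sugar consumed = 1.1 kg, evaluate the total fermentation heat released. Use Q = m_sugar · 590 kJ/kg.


Q = 1.1 · 590

649.0000 kJ


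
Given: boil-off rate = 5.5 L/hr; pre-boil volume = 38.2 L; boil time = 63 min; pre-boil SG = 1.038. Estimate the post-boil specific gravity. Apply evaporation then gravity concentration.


V_post = V_pre − rate·(t/60);  SG_post = 1 + (SG_pre−1)·V_pre/V_post
V_post = 38.2 − 5.5·(63/60) = 32.4250
SG_post = 1 + (1.038 − 1)·38.2/32.4250

1.0448


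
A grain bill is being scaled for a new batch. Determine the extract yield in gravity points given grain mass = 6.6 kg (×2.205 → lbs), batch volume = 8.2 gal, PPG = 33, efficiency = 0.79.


points = lbs × PPG × eff / vol
lbs = 6.6 × 2.205 = 14.5530
points = 14.5530 × 33 × 0.79 / 8.2

46.2679 points


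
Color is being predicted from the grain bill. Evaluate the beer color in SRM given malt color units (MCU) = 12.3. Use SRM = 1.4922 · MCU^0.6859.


SRM = 1.4922 · 12.3^0.6859

8.3444 SRM


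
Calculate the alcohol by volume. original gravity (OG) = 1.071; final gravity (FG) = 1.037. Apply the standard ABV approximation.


ABV = (OG − FG) · 131.25
ABV = (1.071 − 1.037) · 131.25

4.4625 % ABV


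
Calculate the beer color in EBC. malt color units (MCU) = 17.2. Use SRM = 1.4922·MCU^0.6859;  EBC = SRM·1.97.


SRM = 1.4922·17.2^0.6859 = 10.5021
EBC = 10.5021·1.97

20.6891 EBC


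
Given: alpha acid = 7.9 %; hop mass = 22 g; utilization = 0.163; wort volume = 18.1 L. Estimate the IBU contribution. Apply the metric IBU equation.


IBU = (α/100)·mass·U·1000 / V
IBU = (7.9/100)·22·0.163·1000 / 18.1

15.6516 IBU


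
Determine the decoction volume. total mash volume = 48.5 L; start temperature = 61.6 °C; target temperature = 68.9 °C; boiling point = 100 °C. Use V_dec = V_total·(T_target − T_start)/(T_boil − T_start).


V_dec = 48.5·(68.9 − 61.6)/(100 − 61.6)

9.2201 L


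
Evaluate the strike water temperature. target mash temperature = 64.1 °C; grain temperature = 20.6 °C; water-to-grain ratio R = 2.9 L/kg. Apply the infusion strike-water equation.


T_strike = (0.41/R)·(T_mash − T_grain) + T_mash
T_strike = (0.41/2.9)·(64.1 − 20.6) + 64.1

70.2500 °C


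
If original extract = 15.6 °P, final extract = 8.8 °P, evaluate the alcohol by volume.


SG = 259/(259 − P);  ABV = (OG − FG)·131.25
OG = 259/(259 − 15.6) = 1.0641
FG = 259/(259 − 8.8) = 1.0352
ABV = (1.0641 − 1.0352)·131.25

3.7958 % ABV


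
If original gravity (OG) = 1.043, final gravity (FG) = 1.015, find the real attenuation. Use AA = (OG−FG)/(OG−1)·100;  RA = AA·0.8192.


AA = (1.043 − 1.015)/(1.043 − 1)·100 = 65.1163
RA = 65.1163·0.8192

53.3433 %


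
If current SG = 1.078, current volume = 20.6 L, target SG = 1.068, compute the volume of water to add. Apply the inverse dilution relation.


V_water = V·((SG_curr − 1)/(SG_target − 1) − 1)
V_water = 20.6·((1.078 − 1)/(1.068 − 1) − 1)

3.0294 L


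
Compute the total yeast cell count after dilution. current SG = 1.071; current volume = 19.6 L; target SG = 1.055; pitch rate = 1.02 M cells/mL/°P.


V_w = V·((SG_c−1)/(SG_t−1)−1);  °P = 259 − 259/SG_t;  cells = rate·(V+V_w)·°P
V_w = 19.6·((1.071−1)/(1.055−1)−1) = 5.7018
V_final = 19.6 + 5.7018 = 25.3018
°P = 259 − 259/1.055 = 13.5024
cells = 1.02·25.3018·13.5024

348.4672 billion cells


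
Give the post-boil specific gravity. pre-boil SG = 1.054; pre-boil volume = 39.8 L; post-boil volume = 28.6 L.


SG_post = 1 + (SG_pre − 1)·V_pre/V_post
pts_pre = (1.054 − 1)·1000 = 54.0000
pts_post = 54.0000·39.8/28.6 = 75.1469
SG_post = 1 + 75.1469/1000

1.0751


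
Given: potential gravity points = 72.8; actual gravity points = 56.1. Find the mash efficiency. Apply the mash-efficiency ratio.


efficiency = actual / potential × 100
efficiency = 56.1 / 72.8 × 100

77.0604 %


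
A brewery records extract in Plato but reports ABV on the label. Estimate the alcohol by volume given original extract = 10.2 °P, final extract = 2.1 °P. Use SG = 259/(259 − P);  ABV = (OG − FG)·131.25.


OG = 259/(259 − 10.2) = 1.0410
FG = 259/(259 − 2.1) = 1.0082
ABV = (1.0410 − 1.0082)·131.25

4.3079 % ABV


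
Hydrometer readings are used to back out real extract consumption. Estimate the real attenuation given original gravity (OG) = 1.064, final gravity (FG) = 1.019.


AA = (OG−FG)/(OG−1)·100;  RA = AA·0.8192
AA = (1.064 − 1.019)/(1.064 − 1)·100 = 70.3125
RA = 70.3125·0.8192

57.6000 %


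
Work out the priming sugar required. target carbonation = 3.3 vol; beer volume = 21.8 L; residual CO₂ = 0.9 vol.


sugar = (target − residual)·4.0·V
sugar = (3.3 − 0.9)·4.0·21.8

209.2800 g


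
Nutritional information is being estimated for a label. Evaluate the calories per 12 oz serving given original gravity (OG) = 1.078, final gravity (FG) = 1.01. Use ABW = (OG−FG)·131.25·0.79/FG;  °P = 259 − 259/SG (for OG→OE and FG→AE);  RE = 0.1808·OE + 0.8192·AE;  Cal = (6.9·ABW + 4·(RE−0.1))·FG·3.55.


ABW = (1.078 − 1.01)·131.25·0.79/1.01 = 6.9809
OE = 259 − 259/1.078 = 18.7403 °P
AE = 259 − 259/1.01 = 2.5644 °P
RE = 0.1808·18.7403 + 0.8192·2.5644 = 5.4890 °P
Cal = (6.9·6.9809 + 4·(5.4890−0.1))·1.01·3.55

249.9966 kcal


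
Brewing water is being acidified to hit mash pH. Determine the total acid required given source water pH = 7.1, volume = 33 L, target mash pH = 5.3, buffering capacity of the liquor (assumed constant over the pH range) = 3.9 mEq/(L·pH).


acid = buffering capacity · (pH_source − pH_target) · V
acid = 3.9 · (7.1 − 5.3) · 33

231.6600 mEq


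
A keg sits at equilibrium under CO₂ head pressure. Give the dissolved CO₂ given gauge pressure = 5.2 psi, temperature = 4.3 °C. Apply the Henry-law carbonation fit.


vols = (P + 14.695)·(0.01821 + 0.09011·e^(−0.04·T))
vols = (5.2 + 14.695)·(0.01821 + 0.09011·e^(−0.04·4.3))

1.8717 volumes


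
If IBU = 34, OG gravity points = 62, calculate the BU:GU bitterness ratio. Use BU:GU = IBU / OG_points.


BU:GU = 34 / 62

0.5484


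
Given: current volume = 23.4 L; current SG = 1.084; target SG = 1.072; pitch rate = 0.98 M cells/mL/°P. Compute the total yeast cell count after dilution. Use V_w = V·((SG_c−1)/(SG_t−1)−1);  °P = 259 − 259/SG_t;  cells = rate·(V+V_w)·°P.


V_w = 23.4·((1.084−1)/(1.072−1)−1) = 3.9000
V_final = 23.4 + 3.9000 = 27.3000
°P = 259 − 259/1.072 = 17.3955
cells = 0.98·27.3000·17.3955

465.3998 billion cells


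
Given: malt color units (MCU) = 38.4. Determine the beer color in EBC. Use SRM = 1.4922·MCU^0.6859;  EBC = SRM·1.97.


SRM = 1.4922·38.4^0.6859 = 18.2188
EBC = 18.2188·1.97

35.8910 EBC


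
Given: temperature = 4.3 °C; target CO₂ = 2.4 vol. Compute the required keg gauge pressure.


psi = vols/(0.01821 + 0.09011·e^(−0.04·T)) − 14.695
psi = 2.4/(0.01821 + 0.09011·e^(−0.04·4.3)) − 14.695

10.8150 psi


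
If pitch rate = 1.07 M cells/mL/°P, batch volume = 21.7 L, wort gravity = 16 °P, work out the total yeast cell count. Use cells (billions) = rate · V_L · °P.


cells = 1.07 · 21.7 · 16

371.5040 billion cells


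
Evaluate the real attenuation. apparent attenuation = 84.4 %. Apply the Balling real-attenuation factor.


RA = AA · 0.8192
RA = 84.4 · 0.8192

69.1405 %


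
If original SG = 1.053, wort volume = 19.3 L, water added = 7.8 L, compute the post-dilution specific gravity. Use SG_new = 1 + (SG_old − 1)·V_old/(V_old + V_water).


pts = (1.053 − 1)·1000·19.3/(19.3 + 7.8) = 37.7454
SG_new = 1 + 37.7454/1000

1.0377


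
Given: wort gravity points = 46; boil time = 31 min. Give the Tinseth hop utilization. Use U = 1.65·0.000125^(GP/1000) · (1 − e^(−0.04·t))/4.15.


bigness = 1.65·0.000125^(46/1000) = 1.0913
boil_factor = (1 − e^(−0.04·31))/4.15 = 0.1712
U = 1.0913 · 0.1712

0.1869


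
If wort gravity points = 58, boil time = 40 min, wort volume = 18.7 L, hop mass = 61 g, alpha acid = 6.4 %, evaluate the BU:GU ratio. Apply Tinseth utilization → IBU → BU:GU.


U = 1.65·0.000125^(GP/1000)·(1−e^(−0.04t))/4.15;  IBU = (α/100)·m·U·1000/V;  BU:GU = IBU/GP
U = 1.65·0.000125^(58/1000)·(1−e^(−0.04·40))/4.15 = 0.1884
IBU = (6.4/100)·61·0.1884·1000/18.7 = 39.3354
BU:GU = 39.3354/58

0.6782


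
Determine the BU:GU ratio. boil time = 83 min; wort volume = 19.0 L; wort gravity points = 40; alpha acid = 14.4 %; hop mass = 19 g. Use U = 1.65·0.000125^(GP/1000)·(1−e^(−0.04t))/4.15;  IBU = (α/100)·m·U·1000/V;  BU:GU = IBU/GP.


U = 1.65·0.000125^(40/1000)·(1−e^(−0.04·83))/4.15 = 0.2675
IBU = (14.4/100)·19·0.2675·1000/19.0 = 38.5197
BU:GU = 38.5197/40

0.9630


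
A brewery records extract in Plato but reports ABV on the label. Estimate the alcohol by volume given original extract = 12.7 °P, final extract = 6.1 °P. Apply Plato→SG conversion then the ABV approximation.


SG = 259/(259 − P);  ABV = (OG − FG)·131.25
OG = 259/(259 − 12.7) = 1.0516
FG = 259/(259 − 6.1) = 1.0241
ABV = (1.0516 − 1.0241)·131.25

3.6019 % ABV


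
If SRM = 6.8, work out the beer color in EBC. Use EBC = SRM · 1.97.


EBC = 6.8 · 1.97

13.3960 EBC


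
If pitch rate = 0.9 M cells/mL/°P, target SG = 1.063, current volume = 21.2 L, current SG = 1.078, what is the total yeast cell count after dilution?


V_w = V·((SG_c−1)/(SG_t−1)−1);  °P = 259 − 259/SG_t;  cells = rate·(V+V_w)·°P
V_w = 21.2·((1.078−1)/(1.063−1)−1) = 5.0476
V_final = 21.2 + 5.0476 = 26.2476
°P = 259 − 259/1.063 = 15.3500
cells = 0.9·26.2476·15.3500

362.6097 billion cells


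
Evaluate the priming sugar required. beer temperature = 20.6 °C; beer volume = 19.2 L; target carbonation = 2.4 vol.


residual = 14.695·(0.01821 + 0.09011·e^(−0.04·T));  sugar = (target − residual)·4.0·V
residual = 14.695·(0.01821 + 0.09011·e^(−0.04·20.6)) = 0.8485
sugar = (2.4 − 0.8485)·4.0·19.2

119.1573 g


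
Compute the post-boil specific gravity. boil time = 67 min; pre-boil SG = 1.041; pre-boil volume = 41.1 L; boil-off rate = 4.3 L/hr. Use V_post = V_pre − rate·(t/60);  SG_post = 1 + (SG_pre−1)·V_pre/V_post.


V_post = 41.1 − 4.3·(67/60) = 36.2983
SG_post = 1 + (1.041 − 1)·41.1/36.2983

1.0464


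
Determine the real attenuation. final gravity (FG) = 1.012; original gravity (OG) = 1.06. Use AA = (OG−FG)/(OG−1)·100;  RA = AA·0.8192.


AA = (1.06 − 1.012)/(1.06 − 1)·100 = 80.0000
RA = 80.0000·0.8192

65.5360 %


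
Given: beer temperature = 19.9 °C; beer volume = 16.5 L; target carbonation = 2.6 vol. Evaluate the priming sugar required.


residual = 14.695·(0.01821 + 0.09011·e^(−0.04·T));  sugar = (target − residual)·4.0·V
residual = 14.695·(0.01821 + 0.09011·e^(−0.04·19.9)) = 0.8650
sugar = (2.6 − 0.8650)·4.0·16.5

114.5122 g


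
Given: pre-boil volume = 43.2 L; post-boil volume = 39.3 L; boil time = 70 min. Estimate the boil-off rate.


rate = (V_pre − V_post) / (t_min/60)
rate = (43.2 − 39.3) / (70/60)

3.3429 L/hr


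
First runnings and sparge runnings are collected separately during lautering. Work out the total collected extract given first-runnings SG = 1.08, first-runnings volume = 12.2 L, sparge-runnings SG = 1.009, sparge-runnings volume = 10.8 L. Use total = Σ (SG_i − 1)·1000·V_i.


first = (1.08 − 1)·1000·12.2 = 976.0000
sparge = (1.009 − 1)·1000·10.8 = 97.2000
total = 976.0000 + 97.2000

1073.2000 gravity·L


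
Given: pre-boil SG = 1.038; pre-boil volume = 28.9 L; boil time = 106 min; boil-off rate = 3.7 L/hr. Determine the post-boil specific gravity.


V_post = V_pre − rate·(t/60);  SG_post = 1 + (SG_pre−1)·V_pre/V_post
V_post = 28.9 − 3.7·(106/60) = 22.3633
SG_post = 1 + (1.038 − 1)·28.9/22.3633

1.0491


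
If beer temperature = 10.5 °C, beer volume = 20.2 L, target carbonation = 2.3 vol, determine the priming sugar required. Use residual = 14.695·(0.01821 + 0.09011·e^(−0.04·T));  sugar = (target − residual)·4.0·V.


residual = 14.695·(0.01821 + 0.09011·e^(−0.04·10.5)) = 1.1376
sugar = (2.3 − 1.1376)·4.0·20.2

93.9191 g


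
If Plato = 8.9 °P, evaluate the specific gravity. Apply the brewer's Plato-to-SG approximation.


SG = 259/(259 − P)
SG = 259/(259 − 8.9)

1.0356


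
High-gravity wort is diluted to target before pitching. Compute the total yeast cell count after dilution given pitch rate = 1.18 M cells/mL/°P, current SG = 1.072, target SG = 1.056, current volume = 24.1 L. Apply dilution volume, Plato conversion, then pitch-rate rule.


V_w = V·((SG_c−1)/(SG_t−1)−1);  °P = 259 − 259/SG_t;  cells = rate·(V+V_w)·°P
V_w = 24.1·((1.072−1)/(1.056−1)−1) = 6.8857
V_final = 24.1 + 6.8857 = 30.9857
°P = 259 − 259/1.056 = 13.7348
cells = 1.18·30.9857·13.7348

502.1892 billion cells


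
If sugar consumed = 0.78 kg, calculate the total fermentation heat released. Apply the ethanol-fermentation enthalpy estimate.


Q = m_sugar · 590 kJ/kg
Q = 0.78 · 590

460.2000 kJ


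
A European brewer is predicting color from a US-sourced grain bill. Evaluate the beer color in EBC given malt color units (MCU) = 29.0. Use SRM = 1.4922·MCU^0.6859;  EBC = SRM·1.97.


SRM = 1.4922·29.0^0.6859 = 15.0275
EBC = 15.0275·1.97

29.6041 EBC


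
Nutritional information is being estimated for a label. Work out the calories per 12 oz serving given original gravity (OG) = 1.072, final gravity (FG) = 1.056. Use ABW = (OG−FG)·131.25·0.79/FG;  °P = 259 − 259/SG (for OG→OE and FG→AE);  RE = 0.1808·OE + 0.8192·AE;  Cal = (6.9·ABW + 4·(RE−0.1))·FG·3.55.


ABW = (1.072 − 1.056)·131.25·0.79/1.056 = 1.5710
OE = 259 − 259/1.072 = 17.3955 °P
AE = 259 − 259/1.056 = 13.7348 °P
RE = 0.1808·17.3955 + 0.8192·13.7348 = 14.3967 °P
Cal = (6.9·1.5710 + 4·(14.3967−0.1))·1.056·3.55

255.0191 kcal


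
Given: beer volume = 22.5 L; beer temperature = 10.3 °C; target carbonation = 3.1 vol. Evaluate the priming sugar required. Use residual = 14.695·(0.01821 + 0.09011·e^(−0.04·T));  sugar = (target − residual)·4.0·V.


residual = 14.695·(0.01821 + 0.09011·e^(−0.04·10.3)) = 1.1446
sugar = (3.1 − 1.1446)·4.0·22.5

175.9839 g


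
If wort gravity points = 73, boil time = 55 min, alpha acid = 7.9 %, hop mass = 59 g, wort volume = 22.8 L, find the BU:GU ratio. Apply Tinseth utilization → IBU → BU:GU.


U = 1.65·0.000125^(GP/1000)·(1−e^(−0.04t))/4.15;  IBU = (α/100)·m·U·1000/V;  BU:GU = IBU/GP
U = 1.65·0.000125^(73/1000)·(1−e^(−0.04·55))/4.15 = 0.1834
IBU = (7.9/100)·59·0.1834·1000/22.8 = 37.5018
BU:GU = 37.5018/73

0.5137


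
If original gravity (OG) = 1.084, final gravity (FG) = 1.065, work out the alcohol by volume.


ABV = (OG − FG) · 131.25
ABV = (1.084 − 1.065) · 131.25

2.4938 % ABV


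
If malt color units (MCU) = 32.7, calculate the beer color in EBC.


SRM = 1.4922·MCU^0.6859;  EBC = SRM·1.97
SRM = 1.4922·32.7^0.6859 = 16.3176
EBC = 16.3176·1.97

32.1456 EBC


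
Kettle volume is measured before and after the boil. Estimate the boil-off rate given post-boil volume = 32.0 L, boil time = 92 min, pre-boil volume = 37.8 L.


rate = (V_pre − V_post) / (t_min/60)
rate = (37.8 − 32.0) / (92/60)

3.7826 L/hr


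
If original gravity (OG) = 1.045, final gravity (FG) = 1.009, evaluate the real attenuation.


AA = (OG−FG)/(OG−1)·100;  RA = AA·0.8192
AA = (1.045 − 1.009)/(1.045 − 1)·100 = 80.0000
RA = 80.0000·0.8192

65.5360 %


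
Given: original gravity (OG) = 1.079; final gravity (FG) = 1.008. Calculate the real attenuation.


AA = (OG−FG)/(OG−1)·100;  RA = AA·0.8192
AA = (1.079 − 1.008)/(1.079 − 1)·100 = 89.8734
RA = 89.8734·0.8192

73.6243 %
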